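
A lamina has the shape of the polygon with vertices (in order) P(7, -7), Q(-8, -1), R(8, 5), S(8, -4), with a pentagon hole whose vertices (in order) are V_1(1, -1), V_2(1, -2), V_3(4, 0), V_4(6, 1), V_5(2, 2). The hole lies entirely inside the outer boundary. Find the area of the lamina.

Outer boundary:
Σ = (-63) + (-32) + (-72) + (-28) = -195
Area = |Σ|/2 = 97.5.
Hole:
Cross-terms: -1, 8, 4, 10, -4  ⇒  Σ = 17
Area = |Σ|/2 = 8.5.
Net area = 97.5 − 8.5 = 89.

89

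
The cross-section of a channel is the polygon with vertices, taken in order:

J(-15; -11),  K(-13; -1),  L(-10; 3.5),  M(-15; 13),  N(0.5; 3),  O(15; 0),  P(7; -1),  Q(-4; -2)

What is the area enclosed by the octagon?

J→K: (-15)(-1) − (-13)(-11) = -128
K→L: (-13)(3.5) − (-10)(-1) = -55.5
L→M: (-10)(13) − (-15)(3.5) = -77.5
M→N: (-15)(3) − (0.5)(13) = -51.5
N→O: (0.5)(0) − (15)(3) = -45
O→P: (15)(-1) − (7)(0) = -15
P→Q: (7)(-2) − (-4)(-1) = -18
Q→J: (-4)(-11) − (-15)(-2) = 14
Σ = -376.5
Area = |Σ|/2 = 188.25.

188.25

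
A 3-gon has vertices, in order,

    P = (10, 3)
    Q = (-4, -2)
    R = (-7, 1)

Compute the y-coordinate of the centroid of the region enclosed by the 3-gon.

2/3

Apply the shoelace (surveyor's) formula. First the cross-terms c_i = x_i·y_{i+1} − x_{i+1}·y_i:
  -8, -18, -31  ⇒  2A = -57, A = -28.5.
Then Σ (y_i + y_{i+1})·c_i = -114, so ȳ = -114 / (6·(-28.5)) = 2/3.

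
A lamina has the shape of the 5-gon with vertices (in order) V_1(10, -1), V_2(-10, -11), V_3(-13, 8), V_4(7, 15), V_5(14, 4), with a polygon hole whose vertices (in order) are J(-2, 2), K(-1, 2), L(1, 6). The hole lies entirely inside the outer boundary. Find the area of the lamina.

413

Outer boundary:
V_1→V_2: (10)(-11) − (-10)(-1) = -120
V_2→V_3: (-10)(8) − (-13)(-11) = -223
V_3→V_4: (-13)(15) − (7)(8) = -251
V_4→V_5: (7)(4) − (14)(15) = -182
V_5→V_1: (14)(-1) − (10)(4) = -54
Σ = -830
Area = |Σ|/2 = 415.
Hole:
Σ = (-2) + (-8) + (14) = 4
Area = |Σ|/2 = 2.
Net area = 415 − 2 = 413.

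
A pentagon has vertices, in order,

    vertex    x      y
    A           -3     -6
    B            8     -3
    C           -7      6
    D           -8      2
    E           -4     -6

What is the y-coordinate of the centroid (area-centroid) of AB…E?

Apply the surveyor's formula. First the cross-terms c_i = x_i·y_{i+1} − x_{i+1}·y_i:
  57, 27, 34, 56, 6  ⇒  2A = 180, A = 90.
Then Σ (y_i + y_{i+1})·c_i = -456, so ȳ = -456 / (6·90) = -38/45.

-38/45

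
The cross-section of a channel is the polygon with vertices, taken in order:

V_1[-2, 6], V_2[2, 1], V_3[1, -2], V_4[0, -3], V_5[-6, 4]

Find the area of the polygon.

Apply the surveyor's formula: 2A = Σ (x_i·y_{i+1} − x_{i+1}·y_i), indices taken mod 5.
Σ = (-14) + (-5) + (-3) + (-18) + (-28) = -68
Area = |Σ|/2 = 34.

34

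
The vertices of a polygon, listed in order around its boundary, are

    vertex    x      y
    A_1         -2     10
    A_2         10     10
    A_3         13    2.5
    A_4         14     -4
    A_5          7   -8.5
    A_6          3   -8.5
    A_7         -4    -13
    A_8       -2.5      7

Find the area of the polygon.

290.75

Apply the shoelace (surveyor's) formula: 2A = Σ (x_i·y_{i+1} − x_{i+1}·y_i), indices taken mod 8.
Σ = (-120) + (-105) + (-87) + (-91) + (-34) + (-73) + (-60.5) + (-11) = -581.5
Area = |Σ|/2 = 290.75.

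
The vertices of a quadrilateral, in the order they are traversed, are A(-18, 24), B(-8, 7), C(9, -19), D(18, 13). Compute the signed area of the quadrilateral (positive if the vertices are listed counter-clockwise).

640

Σ = (66) + (89) + (459) + (666) = 1280
Signed area = Σ/2 = 640 (positive ⇒ counter-clockwise traversal).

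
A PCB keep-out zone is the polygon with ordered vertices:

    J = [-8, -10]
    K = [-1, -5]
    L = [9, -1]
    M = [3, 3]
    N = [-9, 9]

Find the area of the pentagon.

Cross-terms: 30, 46, 30, 54, 162  ⇒  Σ = 322
Area = |Σ|/2 = 161.

161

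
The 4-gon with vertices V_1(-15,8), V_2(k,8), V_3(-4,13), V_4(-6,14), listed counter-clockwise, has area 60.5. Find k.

Write out the shoelace sum; only the two edges meeting at V_2 involve k:
2·Area = [((-15)·8 − k·8) + (k·13 − (-4)·8)] + 184
       = 5·k + 96 = 121
⇒ k = 5.

5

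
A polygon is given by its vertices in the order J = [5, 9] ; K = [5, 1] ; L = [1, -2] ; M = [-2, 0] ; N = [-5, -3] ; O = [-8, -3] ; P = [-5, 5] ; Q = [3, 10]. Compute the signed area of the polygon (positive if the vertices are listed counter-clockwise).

-100.5

Apply the shoelace (surveyor's) formula: 2A = Σ (x_i·y_{i+1} − x_{i+1}·y_i), indices taken mod 8.
Cross-terms: -40, -11, -4, 6, -9, -55, -65, -23  ⇒  Σ = -201
Signed area = Σ/2 = -100.5 (negative ⇒ clockwise traversal).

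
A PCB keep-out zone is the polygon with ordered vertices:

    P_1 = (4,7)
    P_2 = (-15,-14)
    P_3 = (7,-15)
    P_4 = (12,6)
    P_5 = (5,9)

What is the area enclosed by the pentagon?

335.5

Apply Gauss's area formula: 2A = Σ (x_i·y_{i+1} − x_{i+1}·y_i), indices taken mod 5.
Cross-terms: 49, 323, 222, 78, -1  ⇒  Σ = 671
Area = |Σ|/2 = 335.5.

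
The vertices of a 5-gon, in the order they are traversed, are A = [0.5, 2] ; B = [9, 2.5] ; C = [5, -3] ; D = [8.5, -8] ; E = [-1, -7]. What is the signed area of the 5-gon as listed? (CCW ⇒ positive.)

Apply the surveyor's formula: 2A = Σ (x_i·y_{i+1} − x_{i+1}·y_i), indices taken mod 5.
Σ = (-16.75) + (-39.5) + (-14.5) + (-67.5) + (1.5) = -136.75
Signed area = Σ/2 = -68.375 (negative ⇒ clockwise traversal).

-68.375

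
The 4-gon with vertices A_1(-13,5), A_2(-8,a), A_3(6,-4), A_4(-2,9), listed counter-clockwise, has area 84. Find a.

Write out the shoelace sum; only the two edges meeting at A_2 involve a:
2·Area = [((-13)·a − (-8)·5) + ((-8)·(-4) − 6·a)] + 153
       = -19·a + 225 = 168
⇒ a = 3.

3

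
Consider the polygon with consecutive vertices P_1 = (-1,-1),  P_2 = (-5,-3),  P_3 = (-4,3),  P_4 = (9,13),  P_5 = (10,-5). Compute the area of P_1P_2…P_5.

149

Apply the surveyor's formula: 2A = Σ (x_i·y_{i+1} − x_{i+1}·y_i), indices taken mod 5.
Σ = (-2) + (-27) + (-79) + (-175) + (-15) = -298
Area = |Σ|/2 = 149.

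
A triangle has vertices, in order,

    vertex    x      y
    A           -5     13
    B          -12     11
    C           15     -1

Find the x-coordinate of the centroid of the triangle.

Apply the shoelace formula. First the cross-terms c_i = x_i·y_{i+1} − x_{i+1}·y_i:
  101, -153, 190  ⇒  2A = 138, A = 69.
Then Σ (x_i + x_{i+1})·c_i = -276, so x̄ = -276 / (6·69) = -2/3.

-2/3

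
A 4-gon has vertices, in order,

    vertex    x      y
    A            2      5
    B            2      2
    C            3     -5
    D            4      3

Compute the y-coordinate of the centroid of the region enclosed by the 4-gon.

Apply the shoelace (surveyor's) formula. First the cross-terms c_i = x_i·y_{i+1} − x_{i+1}·y_i:
  -6, -16, 29, 14  ⇒  2A = 21, A = 10.5.
Then Σ (y_i + y_{i+1})·c_i = 60, so ȳ = 60 / (6·10.5) = 20/21.

20/21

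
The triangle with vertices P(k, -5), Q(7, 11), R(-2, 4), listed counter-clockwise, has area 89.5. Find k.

The doubled signed area Σ (x_i y_{i+1} − x_{i+1} y_i) is linear in k.
With k=0 it equals 95; the coefficient of k is 7 (from the two edges through P).
So 7·k + 95 = 2·89.5 = 179 ⇒ k = 12.

12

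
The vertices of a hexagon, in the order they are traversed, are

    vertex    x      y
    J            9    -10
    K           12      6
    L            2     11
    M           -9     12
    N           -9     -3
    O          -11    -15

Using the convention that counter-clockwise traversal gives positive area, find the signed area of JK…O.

Cross-terms: 174, 120, 123, 135, 102, 245  ⇒  Σ = 899
Signed area = Σ/2 = 449.5 (positive ⇒ counter-clockwise traversal).

449.5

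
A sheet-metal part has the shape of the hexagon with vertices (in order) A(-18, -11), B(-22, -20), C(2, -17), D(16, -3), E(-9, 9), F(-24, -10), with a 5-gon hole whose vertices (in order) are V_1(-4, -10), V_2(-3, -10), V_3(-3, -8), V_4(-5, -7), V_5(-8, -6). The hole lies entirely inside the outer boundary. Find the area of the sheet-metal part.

645

Outer boundary:
Cross-terms: 118, 414, 266, 117, 306, 84  ⇒  Σ = 1305
Area = |Σ|/2 = 652.5.
Hole:
Cross-terms: 10, -6, -19, -26, 56  ⇒  Σ = 15
Area = |Σ|/2 = 7.5.
Net area = 652.5 − 7.5 = 645.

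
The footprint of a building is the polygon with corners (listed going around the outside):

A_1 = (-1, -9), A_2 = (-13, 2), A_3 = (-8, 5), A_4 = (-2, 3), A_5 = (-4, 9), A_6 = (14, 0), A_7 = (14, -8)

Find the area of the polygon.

Cross-terms: -119, -49, -14, -6, -126, -112, -134  ⇒  Σ = -560
Area = |Σ|/2 = 280.

280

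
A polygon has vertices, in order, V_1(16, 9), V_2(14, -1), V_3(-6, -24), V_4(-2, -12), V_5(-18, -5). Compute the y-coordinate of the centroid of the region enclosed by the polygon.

Apply the surveyor's formula. First the cross-terms c_i = x_i·y_{i+1} − x_{i+1}·y_i:
  -142, -342, 24, -206, -82  ⇒  2A = -748, A = -374.
Then Σ (y_i + y_{i+1})·c_i = 9724, so ȳ = 9724 / (6·(-374)) = -13/3.

-13/3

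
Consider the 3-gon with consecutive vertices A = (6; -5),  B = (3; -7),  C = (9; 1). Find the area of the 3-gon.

6

Cross-terms: -27, 66, -51  ⇒  Σ = -12
Area = |Σ|/2 = 6.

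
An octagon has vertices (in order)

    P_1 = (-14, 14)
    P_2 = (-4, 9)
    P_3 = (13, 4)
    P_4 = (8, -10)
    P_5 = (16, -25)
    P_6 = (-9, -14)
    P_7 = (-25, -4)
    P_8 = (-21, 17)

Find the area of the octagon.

866.5

Apply the shoelace formula: 2A = Σ (x_i·y_{i+1} − x_{i+1}·y_i), indices taken mod 8.
Σ = (-70) + (-133) + (-162) + (-40) + (-449) + (-314) + (-509) + (-56) = -1733
Area = |Σ|/2 = 866.5.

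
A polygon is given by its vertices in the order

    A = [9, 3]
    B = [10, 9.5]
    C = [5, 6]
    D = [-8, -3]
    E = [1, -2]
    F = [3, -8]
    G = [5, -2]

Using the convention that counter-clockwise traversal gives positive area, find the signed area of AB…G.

Apply Gauss's area formula: 2A = Σ (x_i·y_{i+1} − x_{i+1}·y_i), indices taken mod 7.
Σ = (55.5) + (12.5) + (33) + (19) + (-2) + (34) + (33) = 185
Signed area = Σ/2 = 92.5 (positive ⇒ counter-clockwise traversal).

92.5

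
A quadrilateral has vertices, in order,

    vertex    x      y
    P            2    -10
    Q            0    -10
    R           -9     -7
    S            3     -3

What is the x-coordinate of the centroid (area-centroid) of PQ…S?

-181/129

Apply the shoelace formula. First the cross-terms c_i = x_i·y_{i+1} − x_{i+1}·y_i:
  -20, -90, 48, -24  ⇒  2A = -86, A = -43.
Then Σ (x_i + x_{i+1})·c_i = 362, so x̄ = 362 / (6·(-43)) = -181/129.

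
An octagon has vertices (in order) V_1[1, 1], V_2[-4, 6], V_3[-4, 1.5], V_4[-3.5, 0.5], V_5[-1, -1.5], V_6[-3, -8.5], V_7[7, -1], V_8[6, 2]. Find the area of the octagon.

63.75

Apply Gauss's area formula: 2A = Σ (x_i·y_{i+1} − x_{i+1}·y_i), indices taken mod 8.
V_1→V_2: (1)(6) − (-4)(1) = 10
V_2→V_3: (-4)(1.5) − (-4)(6) = 18
V_3→V_4: (-4)(0.5) − (-3.5)(1.5) = 3.25
V_4→V_5: (-3.5)(-1.5) − (-1)(0.5) = 5.75
V_5→V_6: (-1)(-8.5) − (-3)(-1.5) = 4
V_6→V_7: (-3)(-1) − (7)(-8.5) = 62.5
V_7→V_8: (7)(2) − (6)(-1) = 20
V_8→V_1: (6)(1) − (1)(2) = 4
Σ = 127.5
Area = |Σ|/2 = 63.75.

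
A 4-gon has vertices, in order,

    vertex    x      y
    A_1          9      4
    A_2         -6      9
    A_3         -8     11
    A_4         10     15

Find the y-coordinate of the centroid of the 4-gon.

1050/107

Apply the shoelace formula. First the cross-terms c_i = x_i·y_{i+1} − x_{i+1}·y_i:
  105, 6, -230, -95  ⇒  2A = -214, A = -107.
Then Σ (y_i + y_{i+1})·c_i = -6300, so ȳ = -6300 / (6·(-107)) = 1050/107.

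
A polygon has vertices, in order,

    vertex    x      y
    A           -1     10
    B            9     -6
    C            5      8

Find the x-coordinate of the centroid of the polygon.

13/3

Apply Gauss's area formula. First the cross-terms c_i = x_i·y_{i+1} − x_{i+1}·y_i:
  -84, 102, 58  ⇒  2A = 76, A = 38.
Then Σ (x_i + x_{i+1})·c_i = 988, so x̄ = 988 / (6·38) = 13/3.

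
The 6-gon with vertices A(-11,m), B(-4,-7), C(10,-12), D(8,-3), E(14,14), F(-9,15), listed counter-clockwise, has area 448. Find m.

4

Write out the shoelace sum; only the two edges meeting at A involve m:
2·Area = [((-9)·m − (-11)·15) + ((-11)·(-7) − (-4)·m)] + 674
       = -5·m + 916 = 896
⇒ m = 4.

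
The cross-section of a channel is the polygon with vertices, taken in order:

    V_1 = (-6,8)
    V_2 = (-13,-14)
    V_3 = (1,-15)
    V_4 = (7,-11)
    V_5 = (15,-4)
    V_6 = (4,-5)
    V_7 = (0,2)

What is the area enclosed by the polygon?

Apply Gauss's area formula: 2A = Σ (x_i·y_{i+1} − x_{i+1}·y_i), indices taken mod 7.
Σ = (188) + (209) + (94) + (137) + (-59) + (8) + (12) = 589
Area = |Σ|/2 = 294.5.

294.5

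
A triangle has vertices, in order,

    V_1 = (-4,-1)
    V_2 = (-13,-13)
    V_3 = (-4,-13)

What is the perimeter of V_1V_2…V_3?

|V_1V_2| = √((-9)² + (-12)²) = √225 = 15
|V_2V_3| = √((9)² + (0)²) = √81 = 9
|V_3V_1| = √((0)² + (12)²) = √144 = 12
Perimeter = 15 + 9 + 12 = 36.

36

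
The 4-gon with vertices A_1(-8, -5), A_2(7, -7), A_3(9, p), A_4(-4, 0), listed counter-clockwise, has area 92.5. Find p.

1

The doubled signed area Σ (x_i y_{i+1} − x_{i+1} y_i) is linear in p.
With p=0 it equals 174; the coefficient of p is 11 (from the two edges through A_3).
So 11·p + 174 = 2·92.5 = 185 ⇒ p = 1.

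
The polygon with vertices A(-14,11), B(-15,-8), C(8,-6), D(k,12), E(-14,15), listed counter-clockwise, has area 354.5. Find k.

-2

The doubled signed area Σ (x_i y_{i+1} − x_{i+1} y_i) is linear in k.
With k=0 it equals 751; the coefficient of k is 21 (from the two edges through D).
So 21·k + 751 = 2·354.5 = 709 ⇒ k = -2.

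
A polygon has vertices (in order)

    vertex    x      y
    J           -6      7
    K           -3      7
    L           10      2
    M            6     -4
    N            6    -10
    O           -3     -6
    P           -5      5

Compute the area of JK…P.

150.5

Apply Gauss's area formula: 2A = Σ (x_i·y_{i+1} − x_{i+1}·y_i), indices taken mod 7.
Σ = (-21) + (-76) + (-52) + (-36) + (-66) + (-45) + (-5) = -301
Area = |Σ|/2 = 150.5.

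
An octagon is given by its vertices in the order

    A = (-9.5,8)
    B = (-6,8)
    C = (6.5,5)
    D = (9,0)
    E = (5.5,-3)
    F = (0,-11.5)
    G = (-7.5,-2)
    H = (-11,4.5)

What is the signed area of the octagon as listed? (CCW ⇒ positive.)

Σ = (-28) + (-82) + (-45) + (-27) + (-63.25) + (-86.25) + (-55.75) + (-45.25) = -432.5
Signed area = Σ/2 = -216.25 (negative ⇒ clockwise traversal).

-216.25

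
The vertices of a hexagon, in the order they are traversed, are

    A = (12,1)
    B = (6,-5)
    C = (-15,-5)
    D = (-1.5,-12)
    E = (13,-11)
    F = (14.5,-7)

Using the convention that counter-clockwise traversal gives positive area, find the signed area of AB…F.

170.5

Apply the surveyor's formula: 2A = Σ (x_i·y_{i+1} − x_{i+1}·y_i), indices taken mod 6.
Σ = (-66) + (-105) + (172.5) + (172.5) + (68.5) + (98.5) = 341
Signed area = Σ/2 = 170.5 (positive ⇒ counter-clockwise traversal).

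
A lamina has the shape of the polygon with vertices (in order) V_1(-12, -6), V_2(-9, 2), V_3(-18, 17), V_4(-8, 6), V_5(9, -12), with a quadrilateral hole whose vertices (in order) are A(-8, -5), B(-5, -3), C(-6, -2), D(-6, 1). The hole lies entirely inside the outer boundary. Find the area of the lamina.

156

Outer boundary:
V_1→V_2: (-12)(2) − (-9)(-6) = -78
V_2→V_3: (-9)(17) − (-18)(2) = -117
V_3→V_4: (-18)(6) − (-8)(17) = 28
V_4→V_5: (-8)(-12) − (9)(6) = 42
V_5→V_1: (9)(-6) − (-12)(-12) = -198
Σ = -323
Area = |Σ|/2 = 161.5.
Hole:
Apply the shoelace formula: 2A = Σ (x_i·y_{i+1} − x_{i+1}·y_i), indices taken mod 4.
A→B: (-8)(-3) − (-5)(-5) = -1
B→C: (-5)(-2) − (-6)(-3) = -8
C→D: (-6)(1) − (-6)(-2) = -18
D→A: (-6)(-5) − (-8)(1) = 38
Σ = 11
Area = |Σ|/2 = 5.5.
Net area = 161.5 − 5.5 = 156.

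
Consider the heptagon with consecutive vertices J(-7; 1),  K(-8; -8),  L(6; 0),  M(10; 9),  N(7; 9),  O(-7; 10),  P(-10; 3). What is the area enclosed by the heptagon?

Apply the surveyor's formula: 2A = Σ (x_i·y_{i+1} − x_{i+1}·y_i), indices taken mod 7.
Σ = (64) + (48) + (54) + (27) + (133) + (79) + (11) = 416
Area = |Σ|/2 = 208.

208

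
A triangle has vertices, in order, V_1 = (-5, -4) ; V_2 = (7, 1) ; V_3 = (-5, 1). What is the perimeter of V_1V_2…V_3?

30

|V_1V_2| = √((12)² + (5)²) = √169 = 13
|V_2V_3| = √((-12)² + (0)²) = √144 = 12
|V_3V_1| = √((0)² + (-5)²) = √25 = 5
Perimeter = 13 + 12 + 5 = 30.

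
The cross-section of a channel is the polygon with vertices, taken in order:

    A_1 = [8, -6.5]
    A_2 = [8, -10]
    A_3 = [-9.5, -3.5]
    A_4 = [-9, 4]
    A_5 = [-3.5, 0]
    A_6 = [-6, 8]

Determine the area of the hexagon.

129.75

Apply the surveyor's formula: 2A = Σ (x_i·y_{i+1} − x_{i+1}·y_i), indices taken mod 6.
Cross-terms: -28, -123, -69.5, 14, -28, -25  ⇒  Σ = -259.5
Area = |Σ|/2 = 129.75.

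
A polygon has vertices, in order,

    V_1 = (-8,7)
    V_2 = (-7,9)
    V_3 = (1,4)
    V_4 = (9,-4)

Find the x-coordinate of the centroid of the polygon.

-22/23

Apply Gauss's area formula. First the cross-terms c_i = x_i·y_{i+1} − x_{i+1}·y_i:
  -23, -37, -40, 31  ⇒  2A = -69, A = -34.5.
Then Σ (x_i + x_{i+1})·c_i = 198, so x̄ = 198 / (6·(-34.5)) = -22/23.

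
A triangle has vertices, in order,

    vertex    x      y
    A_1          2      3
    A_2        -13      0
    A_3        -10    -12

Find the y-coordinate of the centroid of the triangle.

-3

Apply the surveyor's formula. First the cross-terms c_i = x_i·y_{i+1} − x_{i+1}·y_i:
  39, 156, -6  ⇒  2A = 189, A = 94.5.
Then Σ (y_i + y_{i+1})·c_i = -1701, so ȳ = -1701 / (6·94.5) = -3.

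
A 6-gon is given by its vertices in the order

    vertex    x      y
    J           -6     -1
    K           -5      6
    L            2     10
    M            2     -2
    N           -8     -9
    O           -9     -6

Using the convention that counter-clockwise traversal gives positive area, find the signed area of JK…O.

-110.5

J→K: (-6)(6) − (-5)(-1) = -41
K→L: (-5)(10) − (2)(6) = -62
L→M: (2)(-2) − (2)(10) = -24
M→N: (2)(-9) − (-8)(-2) = -34
N→O: (-8)(-6) − (-9)(-9) = -33
O→J: (-9)(-1) − (-6)(-6) = -27
Σ = -221
Signed area = Σ/2 = -110.5 (negative ⇒ clockwise traversal).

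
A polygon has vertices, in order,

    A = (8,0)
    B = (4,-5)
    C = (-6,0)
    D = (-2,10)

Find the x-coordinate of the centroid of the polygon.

Apply the surveyor's formula. First the cross-terms c_i = x_i·y_{i+1} − x_{i+1}·y_i:
  -40, -30, -60, -80  ⇒  2A = -210, A = -105.
Then Σ (x_i + x_{i+1})·c_i = -420, so x̄ = -420 / (6·(-105)) = 2/3.

2/3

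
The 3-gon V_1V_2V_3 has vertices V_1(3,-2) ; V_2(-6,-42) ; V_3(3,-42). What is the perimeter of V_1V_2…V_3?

90

|V_1V_2| = √((-9)² + (-40)²) = √1681 = 41
|V_2V_3| = √((9)² + (0)²) = √81 = 9
|V_3V_1| = √((0)² + (40)²) = √1600 = 40
Perimeter = 41 + 9 + 40 = 90.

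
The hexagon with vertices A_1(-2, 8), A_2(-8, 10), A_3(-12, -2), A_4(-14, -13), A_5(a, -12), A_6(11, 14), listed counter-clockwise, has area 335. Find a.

Write out the shoelace sum; only the two edges meeting at A_5 involve a:
2·Area = [((-14)·(-12) − a·(-13)) + (a·14 − 11·(-12))] + 424
       = 27·a + 724 = 670
⇒ a = -2.

-2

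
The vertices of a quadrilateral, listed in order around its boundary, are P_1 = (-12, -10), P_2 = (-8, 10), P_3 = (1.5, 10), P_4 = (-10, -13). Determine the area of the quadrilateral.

Apply the shoelace (surveyor's) formula: 2A = Σ (x_i·y_{i+1} − x_{i+1}·y_i), indices taken mod 4.
Σ = (-200) + (-95) + (80.5) + (-56) = -270.5
Area = |Σ|/2 = 135.25.

135.25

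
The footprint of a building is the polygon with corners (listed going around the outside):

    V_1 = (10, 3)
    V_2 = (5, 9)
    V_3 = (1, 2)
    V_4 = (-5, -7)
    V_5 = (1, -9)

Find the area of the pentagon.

Σ = (75) + (1) + (3) + (52) + (93) = 224
Area = |Σ|/2 = 112.

112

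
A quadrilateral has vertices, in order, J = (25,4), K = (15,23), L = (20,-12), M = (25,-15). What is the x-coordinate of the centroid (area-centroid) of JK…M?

439/21

Apply the shoelace (surveyor's) formula. First the cross-terms c_i = x_i·y_{i+1} − x_{i+1}·y_i:
  515, -640, 0, 475  ⇒  2A = 350, A = 175.
Then Σ (x_i + x_{i+1})·c_i = 21950, so x̄ = 21950 / (6·175) = 439/21.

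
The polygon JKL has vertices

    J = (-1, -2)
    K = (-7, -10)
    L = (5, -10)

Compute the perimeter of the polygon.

32

|JK| = √((-6)² + (-8)²) = √100 = 10
|KL| = √((12)² + (0)²) = √144 = 12
|LJ| = √((-6)² + (8)²) = √100 = 10
Perimeter = 10 + 12 + 10 = 32.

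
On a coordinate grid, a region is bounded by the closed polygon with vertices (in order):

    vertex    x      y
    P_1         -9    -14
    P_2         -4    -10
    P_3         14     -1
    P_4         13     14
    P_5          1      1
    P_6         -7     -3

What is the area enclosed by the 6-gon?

230.5

Apply the surveyor's formula: 2A = Σ (x_i·y_{i+1} − x_{i+1}·y_i), indices taken mod 6.
Cross-terms: 34, 144, 209, -1, 4, 71  ⇒  Σ = 461
Area = |Σ|/2 = 230.5.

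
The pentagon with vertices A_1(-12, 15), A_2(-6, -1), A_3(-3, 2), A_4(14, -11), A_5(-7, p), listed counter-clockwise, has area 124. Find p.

13

The doubled signed area Σ (x_i y_{i+1} − x_{i+1} y_i) is linear in p.
With p=0 it equals -90; the coefficient of p is 26 (from the two edges through A_5).
So 26·p + -90 = 2·124 = 248 ⇒ p = 13.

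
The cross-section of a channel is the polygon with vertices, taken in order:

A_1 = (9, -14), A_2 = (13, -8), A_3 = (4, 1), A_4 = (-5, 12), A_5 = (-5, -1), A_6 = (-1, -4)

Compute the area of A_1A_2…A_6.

171

Apply the surveyor's formula: 2A = Σ (x_i·y_{i+1} − x_{i+1}·y_i), indices taken mod 6.
Σ = (110) + (45) + (53) + (65) + (19) + (50) = 342
Area = |Σ|/2 = 171.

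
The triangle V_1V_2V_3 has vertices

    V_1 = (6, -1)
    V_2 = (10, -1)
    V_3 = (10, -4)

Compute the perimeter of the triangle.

12

|V_1V_2| = √((4)² + (0)²) = √16 = 4
|V_2V_3| = √((0)² + (-3)²) = √9 = 3
|V_3V_1| = √((-4)² + (3)²) = √25 = 5
Perimeter = 4 + 3 + 5 = 12.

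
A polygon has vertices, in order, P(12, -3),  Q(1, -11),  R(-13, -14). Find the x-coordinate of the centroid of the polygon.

0

Apply the shoelace formula. First the cross-terms c_i = x_i·y_{i+1} − x_{i+1}·y_i:
  -129, -157, 207  ⇒  2A = -79, A = -39.5.
Then Σ (x_i + x_{i+1})·c_i = 0, so x̄ = 0 / (6·(-39.5)) = 0.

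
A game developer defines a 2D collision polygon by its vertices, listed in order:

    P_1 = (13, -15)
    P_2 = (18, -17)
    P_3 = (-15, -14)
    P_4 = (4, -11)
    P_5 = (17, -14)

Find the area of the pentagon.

Apply Gauss's area formula: 2A = Σ (x_i·y_{i+1} − x_{i+1}·y_i), indices taken mod 5.
Σ = (49) + (-507) + (221) + (131) + (-73) = -179
Area = |Σ|/2 = 89.5.

89.5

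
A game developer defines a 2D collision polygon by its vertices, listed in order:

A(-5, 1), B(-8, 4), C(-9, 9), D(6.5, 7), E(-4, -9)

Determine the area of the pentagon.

Σ = (-12) + (-36) + (-121.5) + (-30.5) + (-49) = -249
Area = |Σ|/2 = 124.5.

124.5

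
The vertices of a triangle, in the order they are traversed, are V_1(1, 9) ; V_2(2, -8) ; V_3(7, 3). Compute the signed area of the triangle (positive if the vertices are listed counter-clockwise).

48

Apply the shoelace formula: 2A = Σ (x_i·y_{i+1} − x_{i+1}·y_i), indices taken mod 3.
Σ = (-26) + (62) + (60) = 96
Signed area = Σ/2 = 48 (positive ⇒ counter-clockwise traversal).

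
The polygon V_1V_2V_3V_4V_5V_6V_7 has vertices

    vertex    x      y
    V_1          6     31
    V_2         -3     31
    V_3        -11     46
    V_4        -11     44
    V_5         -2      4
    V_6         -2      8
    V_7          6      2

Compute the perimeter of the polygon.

|V_1V_2| = √((-9)² + (0)²) = √81 = 9
|V_2V_3| = √((-8)² + (15)²) = √289 = 17
|V_3V_4| = √((0)² + (-2)²) = √4 = 2
|V_4V_5| = √((9)² + (-40)²) = √1681 = 41
|V_5V_6| = √((0)² + (4)²) = √16 = 4
|V_6V_7| = √((8)² + (-6)²) = √100 = 10
|V_7V_1| = √((0)² + (29)²) = √841 = 29
Perimeter = 9 + 17 + 2 + 41 + 4 + 10 + 29 = 112.

112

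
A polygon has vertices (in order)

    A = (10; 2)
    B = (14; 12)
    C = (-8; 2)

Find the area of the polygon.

90

Apply the surveyor's formula: 2A = Σ (x_i·y_{i+1} − x_{i+1}·y_i), indices taken mod 3.
Σ = (92) + (124) + (-36) = 180
Area = |Σ|/2 = 90.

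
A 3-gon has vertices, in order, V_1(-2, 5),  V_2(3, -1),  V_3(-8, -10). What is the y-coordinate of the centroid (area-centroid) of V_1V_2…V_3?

Apply the shoelace (surveyor's) formula. First the cross-terms c_i = x_i·y_{i+1} − x_{i+1}·y_i:
  -13, -38, -60  ⇒  2A = -111, A = -55.5.
Then Σ (y_i + y_{i+1})·c_i = 666, so ȳ = 666 / (6·(-55.5)) = -2.

-2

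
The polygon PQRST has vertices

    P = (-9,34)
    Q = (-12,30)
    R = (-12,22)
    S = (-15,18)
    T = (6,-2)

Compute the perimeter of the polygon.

86

|PQ| = √((-3)² + (-4)²) = √25 = 5
|QR| = √((0)² + (-8)²) = √64 = 8
|RS| = √((-3)² + (-4)²) = √25 = 5
|ST| = √((21)² + (-20)²) = √841 = 29
|TP| = √((-15)² + (36)²) = √1521 = 39
Perimeter = 5 + 8 + 5 + 29 + 39 = 86.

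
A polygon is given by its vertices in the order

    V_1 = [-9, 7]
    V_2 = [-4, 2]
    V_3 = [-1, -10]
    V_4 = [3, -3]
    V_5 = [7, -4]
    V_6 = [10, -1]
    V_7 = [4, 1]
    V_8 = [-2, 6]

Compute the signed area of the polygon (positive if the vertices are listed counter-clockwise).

103.5

Apply the shoelace (surveyor's) formula: 2A = Σ (x_i·y_{i+1} − x_{i+1}·y_i), indices taken mod 8.
Cross-terms: 10, 42, 33, 9, 33, 14, 26, 40  ⇒  Σ = 207
Signed area = Σ/2 = 103.5 (positive ⇒ counter-clockwise traversal).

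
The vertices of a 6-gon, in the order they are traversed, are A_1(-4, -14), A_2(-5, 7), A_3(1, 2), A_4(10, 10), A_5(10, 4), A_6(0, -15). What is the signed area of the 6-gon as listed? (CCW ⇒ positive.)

Σ = (-98) + (-17) + (-10) + (-60) + (-150) + (-60) = -395
Signed area = Σ/2 = -197.5 (negative ⇒ clockwise traversal).

-197.5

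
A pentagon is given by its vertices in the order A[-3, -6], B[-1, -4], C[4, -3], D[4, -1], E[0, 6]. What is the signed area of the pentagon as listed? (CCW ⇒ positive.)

Apply the shoelace (surveyor's) formula: 2A = Σ (x_i·y_{i+1} − x_{i+1}·y_i), indices taken mod 5.
A→B: (-3)(-4) − (-1)(-6) = 6
B→C: (-1)(-3) − (4)(-4) = 19
C→D: (4)(-1) − (4)(-3) = 8
D→E: (4)(6) − (0)(-1) = 24
E→A: (0)(-6) − (-3)(6) = 18
Σ = 75
Signed area = Σ/2 = 37.5 (positive ⇒ counter-clockwise traversal).

37.5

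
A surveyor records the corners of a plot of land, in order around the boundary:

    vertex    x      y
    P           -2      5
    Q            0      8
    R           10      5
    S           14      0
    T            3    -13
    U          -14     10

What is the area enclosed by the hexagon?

275

Apply Gauss's area formula: 2A = Σ (x_i·y_{i+1} − x_{i+1}·y_i), indices taken mod 6.
Cross-terms: -16, -80, -70, -182, -152, -50  ⇒  Σ = -550
Area = |Σ|/2 = 275.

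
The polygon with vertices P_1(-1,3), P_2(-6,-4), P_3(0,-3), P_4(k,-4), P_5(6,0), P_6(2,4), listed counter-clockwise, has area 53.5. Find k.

The doubled signed area Σ (x_i y_{i+1} − x_{i+1} y_i) is linear in k.
With k=0 it equals 98; the coefficient of k is 3 (from the two edges through P_4).
So 3·k + 98 = 2·53.5 = 107 ⇒ k = 3.

3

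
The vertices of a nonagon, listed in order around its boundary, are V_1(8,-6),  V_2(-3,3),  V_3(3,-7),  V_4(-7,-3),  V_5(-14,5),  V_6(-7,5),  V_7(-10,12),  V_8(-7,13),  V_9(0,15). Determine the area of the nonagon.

Σ = (6) + (12) + (-58) + (-77) + (-35) + (-34) + (-46) + (-105) + (-120) = -457
Area = |Σ|/2 = 228.5.

228.5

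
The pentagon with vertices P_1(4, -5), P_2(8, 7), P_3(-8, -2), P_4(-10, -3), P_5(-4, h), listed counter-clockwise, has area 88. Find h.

-4

Write out the shoelace sum; only the two edges meeting at P_5 involve h:
2·Area = [((-10)·h − (-4)·(-3)) + ((-4)·(-5) − 4·h)] + 112
       = -14·h + 120 = 176
⇒ h = -4.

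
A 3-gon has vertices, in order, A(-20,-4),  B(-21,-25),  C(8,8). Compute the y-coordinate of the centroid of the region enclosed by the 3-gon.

-7

Apply Gauss's area formula. First the cross-terms c_i = x_i·y_{i+1} − x_{i+1}·y_i:
  416, 32, 128  ⇒  2A = 576, A = 288.
Then Σ (y_i + y_{i+1})·c_i = -12096, so ȳ = -12096 / (6·288) = -7.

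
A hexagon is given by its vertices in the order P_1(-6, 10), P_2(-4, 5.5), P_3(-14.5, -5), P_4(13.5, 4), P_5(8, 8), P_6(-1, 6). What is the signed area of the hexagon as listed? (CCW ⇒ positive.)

Apply the surveyor's formula: 2A = Σ (x_i·y_{i+1} − x_{i+1}·y_i), indices taken mod 6.
Σ = (7) + (99.75) + (9.5) + (76) + (56) + (26) = 274.25
Signed area = Σ/2 = 137.125 (positive ⇒ counter-clockwise traversal).

137.125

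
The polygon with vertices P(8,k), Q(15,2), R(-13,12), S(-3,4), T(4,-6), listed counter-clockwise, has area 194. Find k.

The doubled signed area Σ (x_i y_{i+1} − x_{i+1} y_i) is linear in k.
With k=0 it equals 256; the coefficient of k is -11 (from the two edges through P).
So -11·k + 256 = 2·194 = 388 ⇒ k = -12.

-12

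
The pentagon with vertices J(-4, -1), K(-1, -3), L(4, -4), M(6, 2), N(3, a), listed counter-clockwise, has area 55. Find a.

6

The doubled signed area Σ (x_i y_{i+1} − x_{i+1} y_i) is linear in a.
With a=0 it equals 50; the coefficient of a is 10 (from the two edges through N).
So 10·a + 50 = 2·55 = 110 ⇒ a = 6.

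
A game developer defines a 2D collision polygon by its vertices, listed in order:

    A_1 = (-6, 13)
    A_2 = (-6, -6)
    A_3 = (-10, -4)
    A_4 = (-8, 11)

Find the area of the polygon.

Apply the shoelace (surveyor's) formula: 2A = Σ (x_i·y_{i+1} − x_{i+1}·y_i), indices taken mod 4.
Cross-terms: 114, -36, -142, -38  ⇒  Σ = -102
Area = |Σ|/2 = 51.

51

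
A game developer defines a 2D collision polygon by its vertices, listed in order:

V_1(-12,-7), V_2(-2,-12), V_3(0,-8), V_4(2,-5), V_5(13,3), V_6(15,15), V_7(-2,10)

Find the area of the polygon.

348.5

V_1→V_2: (-12)(-12) − (-2)(-7) = 130
V_2→V_3: (-2)(-8) − (0)(-12) = 16
V_3→V_4: (0)(-5) − (2)(-8) = 16
V_4→V_5: (2)(3) − (13)(-5) = 71
V_5→V_6: (13)(15) − (15)(3) = 150
V_6→V_7: (15)(10) − (-2)(15) = 180
V_7→V_1: (-2)(-7) − (-12)(10) = 134
Σ = 697
Area = |Σ|/2 = 348.5.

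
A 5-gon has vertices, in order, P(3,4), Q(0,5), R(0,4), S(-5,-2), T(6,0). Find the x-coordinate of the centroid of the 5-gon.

Apply the shoelace formula. First the cross-terms c_i = x_i·y_{i+1} − x_{i+1}·y_i:
  15, 0, 20, 12, 24  ⇒  2A = 71, A = 35.5.
Then Σ (x_i + x_{i+1})·c_i = 173, so x̄ = 173 / (6·35.5) = 173/213.

173/213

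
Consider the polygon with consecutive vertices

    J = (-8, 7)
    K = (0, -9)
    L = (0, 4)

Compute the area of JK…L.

52

Apply the surveyor's formula: 2A = Σ (x_i·y_{i+1} − x_{i+1}·y_i), indices taken mod 3.
Σ = (72) + (0) + (32) = 104
Area = |Σ|/2 = 52.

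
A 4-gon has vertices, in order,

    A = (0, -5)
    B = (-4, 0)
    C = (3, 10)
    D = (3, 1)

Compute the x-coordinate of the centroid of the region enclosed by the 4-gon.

29/102

Apply Gauss's area formula. First the cross-terms c_i = x_i·y_{i+1} − x_{i+1}·y_i:
  -20, -40, -27, -15  ⇒  2A = -102, A = -51.
Then Σ (x_i + x_{i+1})·c_i = -87, so x̄ = -87 / (6·(-51)) = 29/102.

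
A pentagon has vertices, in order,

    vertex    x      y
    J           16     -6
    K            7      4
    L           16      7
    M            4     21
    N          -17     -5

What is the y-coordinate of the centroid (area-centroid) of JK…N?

Apply the surveyor's formula. First the cross-terms c_i = x_i·y_{i+1} − x_{i+1}·y_i:
  106, -15, 308, 337, 182  ⇒  2A = 918, A = 459.
Then Σ (y_i + y_{i+1})·c_i = 11637, so ȳ = 11637 / (6·459) = 431/102.

431/102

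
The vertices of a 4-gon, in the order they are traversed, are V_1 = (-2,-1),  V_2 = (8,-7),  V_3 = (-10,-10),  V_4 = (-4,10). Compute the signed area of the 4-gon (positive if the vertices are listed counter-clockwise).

Apply the shoelace (surveyor's) formula: 2A = Σ (x_i·y_{i+1} − x_{i+1}·y_i), indices taken mod 4.
Σ = (22) + (-150) + (-140) + (24) = -244
Signed area = Σ/2 = -122 (negative ⇒ clockwise traversal).

-122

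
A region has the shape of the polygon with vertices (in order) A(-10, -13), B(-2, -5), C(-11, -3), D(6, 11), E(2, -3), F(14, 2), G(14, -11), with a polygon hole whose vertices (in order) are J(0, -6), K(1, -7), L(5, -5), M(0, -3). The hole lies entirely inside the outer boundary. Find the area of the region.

Outer boundary:
Apply the shoelace formula: 2A = Σ (x_i·y_{i+1} − x_{i+1}·y_i), indices taken mod 7.
Σ = (24) + (-49) + (-103) + (-40) + (46) + (-182) + (-292) = -596
Area = |Σ|/2 = 298.
Hole:
Σ = (6) + (30) + (-15) + (0) = 21
Area = |Σ|/2 = 10.5.
Net area = 298 − 10.5 = 287.5.

287.5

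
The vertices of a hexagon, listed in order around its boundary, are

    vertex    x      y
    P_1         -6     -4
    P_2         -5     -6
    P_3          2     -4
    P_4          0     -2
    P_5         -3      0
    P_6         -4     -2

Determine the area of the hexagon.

Cross-terms: 16, 32, -4, -6, 6, 4  ⇒  Σ = 48
Area = |Σ|/2 = 24.

24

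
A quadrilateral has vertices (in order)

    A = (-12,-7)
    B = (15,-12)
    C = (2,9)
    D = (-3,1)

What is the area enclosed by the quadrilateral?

235

Apply the shoelace formula: 2A = Σ (x_i·y_{i+1} − x_{i+1}·y_i), indices taken mod 4.
Cross-terms: 249, 159, 29, 33  ⇒  Σ = 470
Area = |Σ|/2 = 235.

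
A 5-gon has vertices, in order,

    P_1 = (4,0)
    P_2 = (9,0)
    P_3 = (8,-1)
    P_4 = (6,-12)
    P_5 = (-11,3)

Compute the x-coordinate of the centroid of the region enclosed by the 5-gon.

253/225

Apply the surveyor's formula. First the cross-terms c_i = x_i·y_{i+1} − x_{i+1}·y_i:
  0, -9, -90, -114, -12  ⇒  2A = -225, A = -112.5.
Then Σ (x_i + x_{i+1})·c_i = -759, so x̄ = -759 / (6·(-112.5)) = 253/225.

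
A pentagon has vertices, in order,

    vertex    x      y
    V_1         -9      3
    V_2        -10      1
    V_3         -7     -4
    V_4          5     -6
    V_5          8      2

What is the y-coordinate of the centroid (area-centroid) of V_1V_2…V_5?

Apply the shoelace (surveyor's) formula. First the cross-terms c_i = x_i·y_{i+1} − x_{i+1}·y_i:
  21, 47, 62, 58, 42  ⇒  2A = 230, A = 115.
Then Σ (y_i + y_{i+1})·c_i = -699, so ȳ = -699 / (6·115) = -233/230.

-233/230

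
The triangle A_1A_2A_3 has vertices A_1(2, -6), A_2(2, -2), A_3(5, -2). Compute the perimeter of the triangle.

12

|A_1A_2| = √((0)² + (4)²) = √16 = 4
|A_2A_3| = √((3)² + (0)²) = √9 = 3
|A_3A_1| = √((-3)² + (-4)²) = √25 = 5
Perimeter = 4 + 3 + 5 = 12.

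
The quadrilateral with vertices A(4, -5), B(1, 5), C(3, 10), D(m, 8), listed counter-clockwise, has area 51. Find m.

Write out the shoelace sum; only the two edges meeting at D involve m:
2·Area = [(3·8 − m·10) + (m·(-5) − 4·8)] + 20
       = -15·m + 12 = 102
⇒ m = -6.

-6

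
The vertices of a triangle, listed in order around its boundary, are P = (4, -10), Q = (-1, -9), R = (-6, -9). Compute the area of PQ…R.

2.5

Apply the shoelace (surveyor's) formula: 2A = Σ (x_i·y_{i+1} − x_{i+1}·y_i), indices taken mod 3.
Cross-terms: -46, -45, 96  ⇒  Σ = 5
Area = |Σ|/2 = 2.5.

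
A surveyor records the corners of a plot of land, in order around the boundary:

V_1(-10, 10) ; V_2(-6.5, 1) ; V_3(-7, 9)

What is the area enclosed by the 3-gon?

Apply Gauss's area formula: 2A = Σ (x_i·y_{i+1} − x_{i+1}·y_i), indices taken mod 3.
Cross-terms: 55, -51.5, 20  ⇒  Σ = 23.5
Area = |Σ|/2 = 11.75.

11.75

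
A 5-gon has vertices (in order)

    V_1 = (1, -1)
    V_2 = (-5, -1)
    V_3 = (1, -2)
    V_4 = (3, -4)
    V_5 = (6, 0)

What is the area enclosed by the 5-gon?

Σ = (-6) + (11) + (2) + (24) + (-6) = 25
Area = |Σ|/2 = 12.5.

12.5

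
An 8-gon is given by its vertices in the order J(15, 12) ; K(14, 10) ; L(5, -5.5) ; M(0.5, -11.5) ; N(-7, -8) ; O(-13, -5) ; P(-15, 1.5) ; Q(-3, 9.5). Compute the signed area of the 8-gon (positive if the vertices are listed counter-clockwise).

Apply the shoelace formula: 2A = Σ (x_i·y_{i+1} − x_{i+1}·y_i), indices taken mod 8.
Cross-terms: -18, -127, -54.75, -84.5, -69, -94.5, -138, -178.5  ⇒  Σ = -764.25
Signed area = Σ/2 = -382.125 (negative ⇒ clockwise traversal).

-382.125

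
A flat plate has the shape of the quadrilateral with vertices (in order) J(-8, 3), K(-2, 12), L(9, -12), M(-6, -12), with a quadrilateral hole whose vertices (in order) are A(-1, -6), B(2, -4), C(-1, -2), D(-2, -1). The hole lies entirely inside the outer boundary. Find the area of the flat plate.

Outer boundary:
Apply the shoelace (surveyor's) formula: 2A = Σ (x_i·y_{i+1} − x_{i+1}·y_i), indices taken mod 4.
J→K: (-8)(12) − (-2)(3) = -90
K→L: (-2)(-12) − (9)(12) = -84
L→M: (9)(-12) − (-6)(-12) = -180
M→J: (-6)(3) − (-8)(-12) = -114
Σ = -468
Area = |Σ|/2 = 234.
Hole:
Apply the shoelace formula: 2A = Σ (x_i·y_{i+1} − x_{i+1}·y_i), indices taken mod 4.
Cross-terms: 16, -8, -3, 11  ⇒  Σ = 16
Area = |Σ|/2 = 8.
Net area = 234 − 8 = 226.

226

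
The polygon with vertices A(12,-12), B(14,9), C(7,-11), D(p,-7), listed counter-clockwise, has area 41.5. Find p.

11

Write out the shoelace sum; only the two edges meeting at D involve p:
2·Area = [(7·(-7) − p·(-11)) + (p·(-12) − 12·(-7))] + 59
       = -1·p + 94 = 83
⇒ p = 11.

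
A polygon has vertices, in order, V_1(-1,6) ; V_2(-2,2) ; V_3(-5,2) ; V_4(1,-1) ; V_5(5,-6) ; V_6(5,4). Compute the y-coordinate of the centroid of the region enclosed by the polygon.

59/51

Apply the shoelace (surveyor's) formula. First the cross-terms c_i = x_i·y_{i+1} − x_{i+1}·y_i:
  10, 6, 3, -1, 50, 34  ⇒  2A = 102, A = 51.
Then Σ (y_i + y_{i+1})·c_i = 354, so ȳ = 354 / (6·51) = 59/51.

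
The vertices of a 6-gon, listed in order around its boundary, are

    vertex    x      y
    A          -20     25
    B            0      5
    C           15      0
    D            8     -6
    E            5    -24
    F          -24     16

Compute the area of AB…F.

Apply the shoelace formula: 2A = Σ (x_i·y_{i+1} − x_{i+1}·y_i), indices taken mod 6.
Cross-terms: -100, -75, -90, -162, -496, -280  ⇒  Σ = -1203
Area = |Σ|/2 = 601.5.

601.5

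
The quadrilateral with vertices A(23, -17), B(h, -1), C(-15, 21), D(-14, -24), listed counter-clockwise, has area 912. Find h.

11

Write out the shoelace sum; only the two edges meeting at B involve h:
2·Area = [(23·(-1) − h·(-17)) + (h·21 − (-15)·(-1))] + 1444
       = 38·h + 1406 = 1824
⇒ h = 11.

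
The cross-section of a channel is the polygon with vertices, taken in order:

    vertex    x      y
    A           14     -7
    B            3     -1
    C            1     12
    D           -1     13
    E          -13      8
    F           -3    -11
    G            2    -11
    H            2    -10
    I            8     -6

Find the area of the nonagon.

275

Apply the surveyor's formula: 2A = Σ (x_i·y_{i+1} − x_{i+1}·y_i), indices taken mod 9.
Σ = (7) + (37) + (25) + (161) + (167) + (55) + (2) + (68) + (28) = 550
Area = |Σ|/2 = 275.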